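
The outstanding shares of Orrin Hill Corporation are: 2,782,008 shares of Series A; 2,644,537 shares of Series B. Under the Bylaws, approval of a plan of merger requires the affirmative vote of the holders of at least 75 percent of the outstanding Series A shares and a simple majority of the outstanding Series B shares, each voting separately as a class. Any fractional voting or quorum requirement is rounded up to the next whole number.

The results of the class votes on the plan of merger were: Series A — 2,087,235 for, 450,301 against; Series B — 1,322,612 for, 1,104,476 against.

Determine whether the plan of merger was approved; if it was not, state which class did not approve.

Series A: 3/4 of 2782008 = 2086506; 2,086,506 required, 2,087,235 in favor — approved.
Series B: a majority of 2644537 is 1322269; 1,322,269 required, 1,322,612 in favor — approved.

Approved — every class gave the required vote.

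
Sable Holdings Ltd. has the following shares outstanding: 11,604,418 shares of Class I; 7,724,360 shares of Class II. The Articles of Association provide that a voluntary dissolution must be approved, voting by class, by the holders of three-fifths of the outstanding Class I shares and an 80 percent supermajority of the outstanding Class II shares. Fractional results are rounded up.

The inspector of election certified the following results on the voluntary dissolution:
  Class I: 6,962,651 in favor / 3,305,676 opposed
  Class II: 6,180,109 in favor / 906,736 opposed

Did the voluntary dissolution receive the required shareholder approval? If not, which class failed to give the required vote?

Approved — every class gave the required vote.

Class I: 3/5 of 11604418 = 6962650.80, rounded up to 6962651; 6,962,651 required, 6,962,651 in favor — approved.
Class II: 4/5 of 7724360 = 6179488; 6,179,488 required, 6,180,109 in favor — approved.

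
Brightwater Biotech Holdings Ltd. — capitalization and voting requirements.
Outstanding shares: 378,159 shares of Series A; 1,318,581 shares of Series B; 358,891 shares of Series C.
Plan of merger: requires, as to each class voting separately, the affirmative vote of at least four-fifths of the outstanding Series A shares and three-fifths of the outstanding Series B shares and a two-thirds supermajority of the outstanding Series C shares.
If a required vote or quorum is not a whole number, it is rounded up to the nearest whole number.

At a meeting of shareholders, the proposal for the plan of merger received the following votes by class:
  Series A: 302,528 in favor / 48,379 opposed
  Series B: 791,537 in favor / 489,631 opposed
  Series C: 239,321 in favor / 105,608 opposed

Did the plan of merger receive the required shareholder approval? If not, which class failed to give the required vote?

Approved — every class gave the required vote.

Series A: 4/5 of 378159 = 302527.20, rounded up to 302528; 302,528 required, 302,528 in favor — approved.
Series B: 3/5 of 1318581 = 791148.60, rounded up to 791149; 791,149 required, 791,537 in favor — approved.
Series C: 2/3 of 358891 = 239260.67, rounded up to 239261; 239,261 required, 239,321 in favor — approved.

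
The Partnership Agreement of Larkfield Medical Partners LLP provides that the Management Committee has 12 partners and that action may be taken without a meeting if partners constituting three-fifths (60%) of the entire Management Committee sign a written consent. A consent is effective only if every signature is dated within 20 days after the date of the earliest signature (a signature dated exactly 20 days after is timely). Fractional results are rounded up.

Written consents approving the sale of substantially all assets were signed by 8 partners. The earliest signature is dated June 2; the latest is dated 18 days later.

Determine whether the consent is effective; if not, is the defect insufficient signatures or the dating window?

Signatures required: three-fifths (60%) of 12 — 3/5 of 12 = 7.20, rounded up to 8, so 8 needed; 8 signed. Sufficient.
Dating window: the latest signature is 18 days after the earliest; the limit is 20 days. Within the window.

Effective — both the signature and dating-window requirements are satisfied.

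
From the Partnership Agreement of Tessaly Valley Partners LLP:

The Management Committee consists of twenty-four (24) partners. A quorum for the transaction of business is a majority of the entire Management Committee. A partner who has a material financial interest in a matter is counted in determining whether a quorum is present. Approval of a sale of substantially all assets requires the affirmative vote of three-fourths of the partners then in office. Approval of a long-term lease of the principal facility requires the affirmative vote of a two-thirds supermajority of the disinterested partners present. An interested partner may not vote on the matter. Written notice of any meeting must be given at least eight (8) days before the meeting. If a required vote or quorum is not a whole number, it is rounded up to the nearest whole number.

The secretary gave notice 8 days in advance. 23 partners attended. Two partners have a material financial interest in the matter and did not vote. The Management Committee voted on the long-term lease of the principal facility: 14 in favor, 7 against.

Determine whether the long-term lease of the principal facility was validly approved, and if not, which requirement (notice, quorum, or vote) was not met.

Notice: 8 days given; 8 required (8 ≥ 8). Satisfied.
Quorum: 23 present (interested partners count toward quorum); quorum is 13. Satisfied.
Vote: the long-term lease of the principal facility requires two-thirds of the disinterested partners present (23 − 2 = 21). 2/3 of 21 = 14, so 14 affirmative votes are needed; 14 voted in favor. Satisfied.

Valid — all requirements satisfied.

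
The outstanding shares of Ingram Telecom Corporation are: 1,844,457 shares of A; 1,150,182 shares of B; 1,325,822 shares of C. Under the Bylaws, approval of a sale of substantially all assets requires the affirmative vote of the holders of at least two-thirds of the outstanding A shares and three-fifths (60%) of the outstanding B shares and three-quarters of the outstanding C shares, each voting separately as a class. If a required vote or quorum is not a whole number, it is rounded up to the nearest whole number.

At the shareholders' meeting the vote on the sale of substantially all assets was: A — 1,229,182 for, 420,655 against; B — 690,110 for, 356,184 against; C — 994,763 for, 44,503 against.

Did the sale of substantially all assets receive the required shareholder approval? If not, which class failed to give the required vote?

A: 2/3 of 1844457 = 1229638; 1,229,638 required, 1,229,182 in favor — not approved.
B: 3/5 of 1150182 = 690109.20, rounded up to 690110; 690,110 required, 690,110 in favor — approved.
C: 3/4 of 1325822 = 994366.50, rounded up to 994367; 994,367 required, 994,763 in favor — approved.

Not approved — the A shares did not give the required vote.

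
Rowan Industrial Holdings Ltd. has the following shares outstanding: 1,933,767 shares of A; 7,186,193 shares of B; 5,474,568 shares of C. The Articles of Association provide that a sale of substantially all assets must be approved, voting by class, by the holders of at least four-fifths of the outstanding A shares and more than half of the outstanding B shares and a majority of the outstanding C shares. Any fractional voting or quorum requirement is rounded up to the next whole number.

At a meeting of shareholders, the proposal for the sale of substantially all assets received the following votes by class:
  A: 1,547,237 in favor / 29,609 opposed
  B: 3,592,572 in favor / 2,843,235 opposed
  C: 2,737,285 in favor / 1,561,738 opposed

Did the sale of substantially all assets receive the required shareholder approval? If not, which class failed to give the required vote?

A: 4/5 of 1933767 = 1547013.60, rounded up to 1547014; 1,547,014 required, 1,547,237 in favor — approved.
B: a majority of 7186193 is 3593097; 3,593,097 required, 3,592,572 in favor — not approved.
C: a majority of 5474568 is 2737285; 2,737,285 required, 2,737,285 in favor — approved.

Not approved — the B shares did not give the required vote.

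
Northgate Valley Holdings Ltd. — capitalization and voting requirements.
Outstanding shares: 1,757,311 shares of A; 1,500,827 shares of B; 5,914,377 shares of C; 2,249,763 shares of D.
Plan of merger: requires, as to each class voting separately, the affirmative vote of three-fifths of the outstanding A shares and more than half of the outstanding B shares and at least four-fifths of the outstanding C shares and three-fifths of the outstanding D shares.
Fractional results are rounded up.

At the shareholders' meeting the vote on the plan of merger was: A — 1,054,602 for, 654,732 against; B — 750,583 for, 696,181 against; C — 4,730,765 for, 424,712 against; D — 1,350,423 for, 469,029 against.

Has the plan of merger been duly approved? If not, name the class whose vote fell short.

A: 3/5 of 1757311 = 1054386.60, rounded up to 1054387; 1,054,387 required, 1,054,602 in favor — approved.
B: a majority of 1500827 is 750414; 750,414 required, 750,583 in favor — approved.
C: 4/5 of 5914377 = 4731501.60, rounded up to 4731502; 4,731,502 required, 4,730,765 in favor — not approved.
D: 3/5 of 2249763 = 1349857.80, rounded up to 1349858; 1,349,858 required, 1,350,423 in favor — approved.

Not approved — the C shares did not give the required vote.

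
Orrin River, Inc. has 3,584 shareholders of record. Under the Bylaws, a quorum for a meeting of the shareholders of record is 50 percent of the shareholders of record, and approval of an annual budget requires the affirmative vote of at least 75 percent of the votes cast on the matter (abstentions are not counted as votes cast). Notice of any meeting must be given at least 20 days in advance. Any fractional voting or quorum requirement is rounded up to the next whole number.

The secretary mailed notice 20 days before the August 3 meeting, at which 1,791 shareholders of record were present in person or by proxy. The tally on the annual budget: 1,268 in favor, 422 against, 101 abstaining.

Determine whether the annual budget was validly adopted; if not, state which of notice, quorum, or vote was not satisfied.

Notice: 20 days given; 20 required. Satisfied.
Quorum: 50% of 3,584 = 1,792; 1,791 present. Not satisfied.
Vote: requires three-fourths of the votes cast (1,791 − 101 abstaining = 1,690); 3/4 of 1690 = 1267.50, rounded up to 1268, so 1,268 needed; 1,268 in favor. Satisfied.

Invalid — quorum requirement not satisfied.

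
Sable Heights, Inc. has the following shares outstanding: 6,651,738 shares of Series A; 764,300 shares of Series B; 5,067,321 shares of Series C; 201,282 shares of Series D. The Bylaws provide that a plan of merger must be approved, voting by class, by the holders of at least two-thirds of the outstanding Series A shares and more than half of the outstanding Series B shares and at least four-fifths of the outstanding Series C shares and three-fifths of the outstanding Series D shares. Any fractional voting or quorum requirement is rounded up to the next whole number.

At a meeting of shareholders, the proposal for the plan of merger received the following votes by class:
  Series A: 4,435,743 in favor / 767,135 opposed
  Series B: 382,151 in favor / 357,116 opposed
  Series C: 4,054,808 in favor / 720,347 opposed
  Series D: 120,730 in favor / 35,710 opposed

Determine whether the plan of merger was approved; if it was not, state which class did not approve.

Not approved — the Series D shares did not give the required vote.

Series A: 2/3 of 6651738 = 4434492; 4,434,492 required, 4,435,743 in favor — approved.
Series B: a majority of 764300 is 382151; 382,151 required, 382,151 in favor — approved.
Series C: 4/5 of 5067321 = 4053856.80, rounded up to 4053857; 4,053,857 required, 4,054,808 in favor — approved.
Series D: 3/5 of 201282 = 120769.20, rounded up to 120770; 120,770 required, 120,730 in favor — not approved.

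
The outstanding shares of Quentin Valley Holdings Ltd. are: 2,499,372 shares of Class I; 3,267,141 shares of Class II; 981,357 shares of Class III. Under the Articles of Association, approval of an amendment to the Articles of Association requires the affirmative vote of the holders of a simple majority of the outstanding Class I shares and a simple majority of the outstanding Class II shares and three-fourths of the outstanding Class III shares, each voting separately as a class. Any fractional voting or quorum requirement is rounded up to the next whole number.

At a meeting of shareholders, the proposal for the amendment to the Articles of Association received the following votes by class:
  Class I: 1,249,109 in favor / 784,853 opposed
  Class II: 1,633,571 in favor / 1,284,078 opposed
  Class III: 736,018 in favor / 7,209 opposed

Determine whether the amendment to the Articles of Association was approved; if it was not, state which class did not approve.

Not approved — the Class I shares did not give the required vote.

Class I: a majority of 2499372 is 1249687; 1,249,687 required, 1,249,109 in favor — not approved.
Class II: a majority of 3267141 is 1633571; 1,633,571 required, 1,633,571 in favor — approved.
Class III: 3/4 of 981357 = 736017.75, rounded up to 736018; 736,018 required, 736,018 in favor — approved.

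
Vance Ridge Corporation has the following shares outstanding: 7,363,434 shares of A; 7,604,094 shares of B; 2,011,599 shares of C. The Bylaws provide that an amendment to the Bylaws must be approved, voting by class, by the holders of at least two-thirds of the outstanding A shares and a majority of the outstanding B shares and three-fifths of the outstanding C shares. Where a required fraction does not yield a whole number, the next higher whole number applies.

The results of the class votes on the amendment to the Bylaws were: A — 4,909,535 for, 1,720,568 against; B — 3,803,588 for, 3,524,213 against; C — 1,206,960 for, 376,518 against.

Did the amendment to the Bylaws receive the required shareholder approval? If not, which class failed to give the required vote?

Approved — every class gave the required vote.

A: 2/3 of 7363434 = 4908956; 4,908,956 required, 4,909,535 in favor — approved.
B: a majority of 7604094 is 3802048; 3,802,048 required, 3,803,588 in favor — approved.
C: 3/5 of 2011599 = 1206959.40, rounded up to 1206960; 1,206,960 required, 1,206,960 in favor — approved.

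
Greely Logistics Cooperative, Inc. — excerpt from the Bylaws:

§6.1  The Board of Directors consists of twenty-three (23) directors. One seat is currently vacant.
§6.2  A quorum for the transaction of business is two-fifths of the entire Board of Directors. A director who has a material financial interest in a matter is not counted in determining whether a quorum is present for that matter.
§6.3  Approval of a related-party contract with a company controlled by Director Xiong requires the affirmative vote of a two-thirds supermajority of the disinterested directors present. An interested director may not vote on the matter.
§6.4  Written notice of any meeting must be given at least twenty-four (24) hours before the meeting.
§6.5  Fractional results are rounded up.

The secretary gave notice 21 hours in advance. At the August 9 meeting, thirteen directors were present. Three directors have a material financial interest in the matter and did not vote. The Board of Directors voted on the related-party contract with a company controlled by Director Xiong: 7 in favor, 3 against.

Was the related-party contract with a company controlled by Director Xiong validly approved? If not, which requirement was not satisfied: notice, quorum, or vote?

Invalid — notice requirement not satisfied.

Notice: 21 hours given; 24 required (21 < 24). Not satisfied.
Quorum: 13 present, but the 3 interested directors do not count, leaving 10. Quorum is 10. Satisfied.
Vote: the related-party contract with a company controlled by Director Xiong requires two-thirds of the disinterested directors present (13 − 3 = 10). 2/3 of 10 = 6.67, rounded up to 7, so 7 affirmative votes are needed; 7 voted in favor. Satisfied.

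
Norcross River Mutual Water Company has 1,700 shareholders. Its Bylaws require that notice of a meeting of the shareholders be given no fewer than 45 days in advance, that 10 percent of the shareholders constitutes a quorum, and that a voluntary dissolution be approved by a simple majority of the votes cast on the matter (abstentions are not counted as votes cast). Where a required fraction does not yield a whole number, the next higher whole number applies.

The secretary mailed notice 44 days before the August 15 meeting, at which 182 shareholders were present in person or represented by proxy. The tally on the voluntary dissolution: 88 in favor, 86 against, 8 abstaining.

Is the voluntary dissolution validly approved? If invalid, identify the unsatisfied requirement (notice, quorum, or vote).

Invalid — notice requirement not satisfied.

Notice: 44 days given; 45 required. Not satisfied.
Quorum: 10% of 1,700 = 170; 182 present. Satisfied.
Vote: requires a majority of the votes cast (182 − 8 abstaining = 174); a majority of 174 is 88, so 88 needed; 88 in favor. Satisfied.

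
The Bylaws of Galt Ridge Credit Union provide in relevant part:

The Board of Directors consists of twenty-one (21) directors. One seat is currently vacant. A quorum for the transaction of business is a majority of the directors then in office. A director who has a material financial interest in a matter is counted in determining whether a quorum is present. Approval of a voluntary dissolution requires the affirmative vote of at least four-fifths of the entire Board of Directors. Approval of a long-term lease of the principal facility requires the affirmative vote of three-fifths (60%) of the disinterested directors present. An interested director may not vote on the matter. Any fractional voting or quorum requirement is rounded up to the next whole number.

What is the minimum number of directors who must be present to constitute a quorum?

11

A majority of 20 is 11.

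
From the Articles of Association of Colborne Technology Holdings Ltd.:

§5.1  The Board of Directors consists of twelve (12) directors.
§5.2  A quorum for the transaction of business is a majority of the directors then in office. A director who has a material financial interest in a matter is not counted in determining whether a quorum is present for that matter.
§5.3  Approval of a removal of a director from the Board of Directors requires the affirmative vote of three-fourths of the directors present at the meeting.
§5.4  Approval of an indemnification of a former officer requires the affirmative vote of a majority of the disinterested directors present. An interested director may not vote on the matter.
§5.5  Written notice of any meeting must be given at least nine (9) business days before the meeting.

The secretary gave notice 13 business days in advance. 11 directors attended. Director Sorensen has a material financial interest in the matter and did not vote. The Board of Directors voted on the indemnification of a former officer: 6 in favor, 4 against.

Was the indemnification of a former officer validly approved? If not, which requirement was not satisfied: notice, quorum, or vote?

Notice: 13 business days given; 9 required (13 ≥ 9). Satisfied.
Quorum: 11 present, but the 1 interested director does not count, leaving 10. Quorum is 7. Satisfied.
Vote: the indemnification of a former officer requires a majority of the disinterested directors present (11 − 1 = 10). A majority of 10 is 6, so 6 affirmative votes are needed; 6 voted in favor. Satisfied.

Valid — all requirements satisfied.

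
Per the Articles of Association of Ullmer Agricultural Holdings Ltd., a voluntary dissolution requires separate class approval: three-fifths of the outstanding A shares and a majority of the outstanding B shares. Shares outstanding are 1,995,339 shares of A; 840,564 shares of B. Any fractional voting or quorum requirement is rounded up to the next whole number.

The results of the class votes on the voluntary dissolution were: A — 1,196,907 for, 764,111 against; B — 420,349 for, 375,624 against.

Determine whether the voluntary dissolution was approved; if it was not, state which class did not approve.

A: 3/5 of 1995339 = 1197203.40, rounded up to 1197204; 1,197,204 required, 1,196,907 in favor — not approved.
B: a majority of 840564 is 420283; 420,283 required, 420,349 in favor — approved.

Not approved — the A shares did not give the required vote.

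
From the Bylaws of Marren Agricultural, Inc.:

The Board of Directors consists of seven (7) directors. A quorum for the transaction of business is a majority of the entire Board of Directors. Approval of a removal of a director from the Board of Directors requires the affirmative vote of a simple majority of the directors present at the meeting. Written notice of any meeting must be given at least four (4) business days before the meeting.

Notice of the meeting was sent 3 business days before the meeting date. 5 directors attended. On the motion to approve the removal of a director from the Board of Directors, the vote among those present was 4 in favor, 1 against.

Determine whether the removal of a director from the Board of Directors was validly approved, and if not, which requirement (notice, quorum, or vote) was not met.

Invalid — notice requirement not satisfied.

Notice: 3 business days given; 4 required (3 < 4). Not satisfied.
Quorum: 5 present; quorum is 4. Satisfied.
Vote: the removal of a director from the Board of Directors requires a majority of the directors present (5). A majority of 5 is 3, so 3 affirmative votes are needed; 4 voted in favor. Satisfied.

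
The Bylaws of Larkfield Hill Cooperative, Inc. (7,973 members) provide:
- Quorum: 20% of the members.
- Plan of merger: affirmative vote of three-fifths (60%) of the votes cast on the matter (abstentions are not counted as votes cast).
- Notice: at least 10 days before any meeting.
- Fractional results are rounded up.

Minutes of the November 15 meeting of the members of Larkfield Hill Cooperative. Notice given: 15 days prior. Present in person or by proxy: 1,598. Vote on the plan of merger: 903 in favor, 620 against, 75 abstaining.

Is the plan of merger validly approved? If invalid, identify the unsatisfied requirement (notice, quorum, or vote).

Invalid — vote requirement not satisfied.

Notice: 15 days given; 10 required. Satisfied.
Quorum: 20% of 7,973 = 1,594.60, rounded up to 1,595; 1,598 present. Satisfied.
Vote: requires three-fifths of the votes cast (1,598 − 75 abstaining = 1,523); 3/5 of 1523 = 913.80, rounded up to 914, so 914 needed; 903 in favor. Not satisfied.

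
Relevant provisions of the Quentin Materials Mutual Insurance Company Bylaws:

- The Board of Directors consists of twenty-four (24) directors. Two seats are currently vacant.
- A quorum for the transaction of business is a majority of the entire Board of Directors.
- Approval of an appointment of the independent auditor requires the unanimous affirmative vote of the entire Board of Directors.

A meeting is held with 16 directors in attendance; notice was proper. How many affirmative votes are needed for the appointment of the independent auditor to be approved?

The appointment of the independent auditor requires the unanimous vote of the entire Board of Directors (24).
Unanimous means all 24.
(Only 16 can vote, so the appointment of the independent auditor cannot pass at this meeting, but the required vote is still 24.)

24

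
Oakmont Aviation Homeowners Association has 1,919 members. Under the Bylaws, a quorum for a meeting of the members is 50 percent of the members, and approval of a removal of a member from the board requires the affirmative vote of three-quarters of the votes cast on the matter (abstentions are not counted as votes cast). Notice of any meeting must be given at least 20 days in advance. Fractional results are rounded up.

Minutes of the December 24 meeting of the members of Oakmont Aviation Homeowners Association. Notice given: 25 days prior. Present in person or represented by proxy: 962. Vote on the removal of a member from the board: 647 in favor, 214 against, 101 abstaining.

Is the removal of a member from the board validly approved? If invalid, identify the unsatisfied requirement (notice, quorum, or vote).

Notice: 25 days given; 20 required. Satisfied.
Quorum: 50% of 1,919 = 959.50, rounded up to 960; 962 present. Satisfied.
Vote: requires three-fourths of the votes cast (962 − 101 abstaining = 861); 3/4 of 861 = 645.75, rounded up to 646, so 646 needed; 647 in favor. Satisfied.

Valid — all requirements satisfied.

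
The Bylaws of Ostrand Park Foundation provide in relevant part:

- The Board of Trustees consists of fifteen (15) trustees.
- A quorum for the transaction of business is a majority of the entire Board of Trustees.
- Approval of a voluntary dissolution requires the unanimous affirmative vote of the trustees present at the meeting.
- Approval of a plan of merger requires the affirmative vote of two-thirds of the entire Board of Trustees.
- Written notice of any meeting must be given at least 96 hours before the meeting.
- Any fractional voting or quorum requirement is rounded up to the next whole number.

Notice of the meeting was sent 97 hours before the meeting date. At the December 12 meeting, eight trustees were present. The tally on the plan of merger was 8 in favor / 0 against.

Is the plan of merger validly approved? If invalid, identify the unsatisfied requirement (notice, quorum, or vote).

Notice: 97 hours given; 96 required (97 ≥ 96). Satisfied.
Quorum: 8 present; quorum is 8. Satisfied.
Vote: the plan of merger requires two-thirds of the entire Board of Trustees (15). 2/3 of 15 = 10, so 10 affirmative votes are needed; 8 voted in favor. Not satisfied.

Invalid — vote requirement not satisfied.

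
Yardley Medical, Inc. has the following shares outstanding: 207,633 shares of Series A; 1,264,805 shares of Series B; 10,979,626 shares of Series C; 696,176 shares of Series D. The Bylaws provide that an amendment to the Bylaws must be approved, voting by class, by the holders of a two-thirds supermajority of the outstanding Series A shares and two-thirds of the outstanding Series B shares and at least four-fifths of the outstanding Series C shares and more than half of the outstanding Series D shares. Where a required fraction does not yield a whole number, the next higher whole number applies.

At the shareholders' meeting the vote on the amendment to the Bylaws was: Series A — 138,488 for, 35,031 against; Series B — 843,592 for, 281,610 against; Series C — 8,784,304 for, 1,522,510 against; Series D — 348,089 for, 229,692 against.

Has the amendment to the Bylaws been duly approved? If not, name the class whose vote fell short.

Series A: 2/3 of 207633 = 138422; 138,422 required, 138,488 in favor — approved.
Series B: 2/3 of 1264805 = 843203.33, rounded up to 843204; 843,204 required, 843,592 in favor — approved.
Series C: 4/5 of 10979626 = 8783700.80, rounded up to 8783701; 8,783,701 required, 8,784,304 in favor — approved.
Series D: a majority of 696176 is 348089; 348,089 required, 348,089 in favor — approved.

Approved — every class gave the required vote.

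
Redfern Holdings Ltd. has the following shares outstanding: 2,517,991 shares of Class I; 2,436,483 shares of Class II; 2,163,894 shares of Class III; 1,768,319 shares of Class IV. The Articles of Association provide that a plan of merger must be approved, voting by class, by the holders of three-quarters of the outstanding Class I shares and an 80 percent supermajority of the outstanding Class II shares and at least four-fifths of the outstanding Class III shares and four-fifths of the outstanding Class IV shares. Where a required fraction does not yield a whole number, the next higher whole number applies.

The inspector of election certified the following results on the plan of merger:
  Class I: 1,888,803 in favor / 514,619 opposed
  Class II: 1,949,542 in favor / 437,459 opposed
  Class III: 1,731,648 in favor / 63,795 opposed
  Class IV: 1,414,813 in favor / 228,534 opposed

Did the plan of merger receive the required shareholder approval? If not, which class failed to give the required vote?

Approved — every class gave the required vote.

Class I: 3/4 of 2517991 = 1888493.25, rounded up to 1888494; 1,888,494 required, 1,888,803 in favor — approved.
Class II: 4/5 of 2436483 = 1949186.40, rounded up to 1949187; 1,949,187 required, 1,949,542 in favor — approved.
Class III: 4/5 of 2163894 = 1731115.20, rounded up to 1731116; 1,731,116 required, 1,731,648 in favor — approved.
Class IV: 4/5 of 1768319 = 1414655.20, rounded up to 1414656; 1,414,656 required, 1,414,813 in favor — approved.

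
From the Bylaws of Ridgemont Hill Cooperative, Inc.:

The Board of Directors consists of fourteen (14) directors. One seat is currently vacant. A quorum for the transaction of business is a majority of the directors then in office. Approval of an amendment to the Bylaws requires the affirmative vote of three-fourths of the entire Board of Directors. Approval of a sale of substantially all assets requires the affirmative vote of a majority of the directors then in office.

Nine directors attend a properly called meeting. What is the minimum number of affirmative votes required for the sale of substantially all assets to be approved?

The sale of substantially all assets requires a majority of the directors then in office (13).
A majority of 13 is 7.

7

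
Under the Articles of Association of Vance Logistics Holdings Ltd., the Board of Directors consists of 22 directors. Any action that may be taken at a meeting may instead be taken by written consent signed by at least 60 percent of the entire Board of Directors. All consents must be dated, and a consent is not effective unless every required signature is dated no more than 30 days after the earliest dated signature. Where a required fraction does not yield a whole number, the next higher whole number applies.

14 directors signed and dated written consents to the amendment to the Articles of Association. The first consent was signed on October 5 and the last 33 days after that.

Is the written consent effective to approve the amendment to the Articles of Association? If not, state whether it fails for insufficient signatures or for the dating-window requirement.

Not effective — dating-window requirement not satisfied.

Signatures required: at least 60 percent of 22 — 3/5 of 22 = 13.20, rounded up to 14, so 14 needed; 14 signed. Sufficient.
Dating window: the latest signature is 33 days after the earliest; the limit is 30 days. Outside the window.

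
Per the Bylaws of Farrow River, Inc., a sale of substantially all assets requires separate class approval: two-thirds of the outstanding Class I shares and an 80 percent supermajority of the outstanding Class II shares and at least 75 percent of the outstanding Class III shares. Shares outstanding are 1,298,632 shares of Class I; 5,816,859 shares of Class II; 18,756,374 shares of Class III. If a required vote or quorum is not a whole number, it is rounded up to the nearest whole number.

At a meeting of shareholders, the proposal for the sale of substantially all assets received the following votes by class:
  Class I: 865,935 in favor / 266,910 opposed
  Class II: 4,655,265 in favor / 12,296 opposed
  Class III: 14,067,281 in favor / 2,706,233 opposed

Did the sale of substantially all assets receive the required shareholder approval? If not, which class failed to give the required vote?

Approved — every class gave the required vote.

Class I: 2/3 of 1298632 = 865754.67, rounded up to 865755; 865,755 required, 865,935 in favor — approved.
Class II: 4/5 of 5816859 = 4653487.20, rounded up to 4653488; 4,653,488 required, 4,655,265 in favor — approved.
Class III: 3/4 of 18756374 = 14067280.50, rounded up to 14067281; 14,067,281 required, 14,067,281 in favor — approved.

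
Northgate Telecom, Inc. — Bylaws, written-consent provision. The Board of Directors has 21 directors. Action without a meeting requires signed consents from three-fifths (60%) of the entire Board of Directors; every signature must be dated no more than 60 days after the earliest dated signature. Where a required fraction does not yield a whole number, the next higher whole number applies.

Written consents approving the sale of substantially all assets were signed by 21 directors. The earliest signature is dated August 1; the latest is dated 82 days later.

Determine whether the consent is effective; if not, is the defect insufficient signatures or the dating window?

Signatures required: three-fifths (60%) of 21 — 3/5 of 21 = 12.60, rounded up to 13, so 13 needed; 21 signed. Sufficient.
Dating window: the latest signature is 82 days after the earliest; the limit is 60 days. Outside the window.

Not effective — dating-window requirement not satisfied.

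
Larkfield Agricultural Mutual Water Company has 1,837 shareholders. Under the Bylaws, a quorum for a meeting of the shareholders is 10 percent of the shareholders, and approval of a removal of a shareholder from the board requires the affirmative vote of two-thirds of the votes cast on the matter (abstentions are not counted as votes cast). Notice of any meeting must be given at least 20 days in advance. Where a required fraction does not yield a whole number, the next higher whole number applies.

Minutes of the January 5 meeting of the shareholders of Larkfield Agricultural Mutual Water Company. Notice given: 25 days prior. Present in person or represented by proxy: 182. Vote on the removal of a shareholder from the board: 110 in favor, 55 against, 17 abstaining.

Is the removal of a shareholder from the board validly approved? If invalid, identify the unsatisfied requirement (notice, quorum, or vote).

Notice: 25 days given; 20 required. Satisfied.
Quorum: 10% of 1,837 = 183.70, rounded up to 184; 182 present. Not satisfied.
Vote: requires two-thirds of the votes cast (182 − 17 abstaining = 165); 2/3 of 165 = 110, so 110 needed; 110 in favor. Satisfied.

Invalid — quorum requirement not satisfied.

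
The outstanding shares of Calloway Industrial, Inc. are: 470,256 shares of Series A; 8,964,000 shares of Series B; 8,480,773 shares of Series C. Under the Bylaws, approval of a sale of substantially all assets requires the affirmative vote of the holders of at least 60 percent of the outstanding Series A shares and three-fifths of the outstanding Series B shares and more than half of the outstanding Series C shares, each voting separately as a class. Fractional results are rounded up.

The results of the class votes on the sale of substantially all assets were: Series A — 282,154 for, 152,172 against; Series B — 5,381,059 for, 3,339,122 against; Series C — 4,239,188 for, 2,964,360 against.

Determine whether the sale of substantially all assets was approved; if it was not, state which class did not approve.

Series A: 3/5 of 470256 = 282153.60, rounded up to 282154; 282,154 required, 282,154 in favor — approved.
Series B: 3/5 of 8964000 = 5378400; 5,378,400 required, 5,381,059 in favor — approved.
Series C: a majority of 8480773 is 4240387; 4,240,387 required, 4,239,188 in favor — not approved.

Not approved — the Series C shares did not give the required vote.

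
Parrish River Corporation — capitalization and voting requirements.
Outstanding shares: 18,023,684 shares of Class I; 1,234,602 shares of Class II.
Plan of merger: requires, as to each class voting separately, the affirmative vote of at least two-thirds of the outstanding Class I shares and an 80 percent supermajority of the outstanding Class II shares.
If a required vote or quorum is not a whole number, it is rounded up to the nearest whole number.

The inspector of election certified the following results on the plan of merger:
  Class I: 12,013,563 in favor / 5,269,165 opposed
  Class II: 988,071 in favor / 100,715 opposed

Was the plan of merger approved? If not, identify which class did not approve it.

Class I: 2/3 of 18023684 = 12015789.33, rounded up to 12015790; 12,015,790 required, 12,013,563 in favor — not approved.
Class II: 4/5 of 1234602 = 987681.60, rounded up to 987682; 987,682 required, 988,071 in favor — approved.

Not approved — the Class I shares did not give the required vote.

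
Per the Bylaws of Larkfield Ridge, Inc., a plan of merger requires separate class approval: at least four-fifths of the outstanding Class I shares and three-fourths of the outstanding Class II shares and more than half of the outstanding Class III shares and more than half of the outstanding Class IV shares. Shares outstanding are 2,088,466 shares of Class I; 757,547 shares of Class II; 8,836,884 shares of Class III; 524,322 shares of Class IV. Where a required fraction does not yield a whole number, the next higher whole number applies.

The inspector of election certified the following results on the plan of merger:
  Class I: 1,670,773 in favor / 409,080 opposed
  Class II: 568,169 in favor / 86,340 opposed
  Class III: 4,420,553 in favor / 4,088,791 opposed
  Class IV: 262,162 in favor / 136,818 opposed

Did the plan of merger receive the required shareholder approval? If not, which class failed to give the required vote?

Approved — every class gave the required vote.

Class I: 4/5 of 2088466 = 1670772.80, rounded up to 1670773; 1,670,773 required, 1,670,773 in favor — approved.
Class II: 3/4 of 757547 = 568160.25, rounded up to 568161; 568,161 required, 568,169 in favor — approved.
Class III: a majority of 8836884 is 4418443; 4,418,443 required, 4,420,553 in favor — approved.
Class IV: a majority of 524322 is 262162; 262,162 required, 262,162 in favor — approved.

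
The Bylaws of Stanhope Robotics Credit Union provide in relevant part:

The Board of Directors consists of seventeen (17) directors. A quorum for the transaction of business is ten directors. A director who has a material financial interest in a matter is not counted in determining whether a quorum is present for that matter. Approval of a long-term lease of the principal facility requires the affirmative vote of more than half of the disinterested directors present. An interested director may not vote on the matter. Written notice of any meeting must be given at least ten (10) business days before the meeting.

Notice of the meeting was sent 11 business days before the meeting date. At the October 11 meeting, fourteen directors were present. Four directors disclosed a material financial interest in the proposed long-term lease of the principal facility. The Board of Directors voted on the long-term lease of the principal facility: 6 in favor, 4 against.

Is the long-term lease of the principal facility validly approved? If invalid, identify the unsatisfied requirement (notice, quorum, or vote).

Valid — all requirements satisfied.

Notice: 11 business days given; 10 required (11 ≥ 10). Satisfied.
Quorum: 14 present, but the 4 interested directors do not count, leaving 10. Quorum is 10. Satisfied.
Vote: the long-term lease of the principal facility requires a majority of the disinterested directors present (14 − 4 = 10). A majority of 10 is 6, so 6 affirmative votes are needed; 6 voted in favor. Satisfied.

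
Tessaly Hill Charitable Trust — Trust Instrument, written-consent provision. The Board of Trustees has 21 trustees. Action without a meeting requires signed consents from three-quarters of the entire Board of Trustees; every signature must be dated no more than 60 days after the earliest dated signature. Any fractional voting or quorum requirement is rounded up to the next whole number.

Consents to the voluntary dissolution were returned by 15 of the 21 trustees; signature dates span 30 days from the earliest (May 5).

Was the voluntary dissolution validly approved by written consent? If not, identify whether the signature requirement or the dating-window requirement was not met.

Signatures required: three-quarters of 21 — 3/4 of 21 = 15.75, rounded up to 16, so 16 needed; 15 signed. Insufficient.
Dating window: the latest signature is 30 days after the earliest; the limit is 60 days. Within the window.

Not effective — insufficient signatures.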